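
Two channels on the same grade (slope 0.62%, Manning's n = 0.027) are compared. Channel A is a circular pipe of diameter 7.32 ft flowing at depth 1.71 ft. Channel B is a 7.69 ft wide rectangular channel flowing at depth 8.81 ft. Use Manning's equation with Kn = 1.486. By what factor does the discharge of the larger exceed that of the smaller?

17.3

Channel A: For a circular section of diameter D = 7.32 ft at depth y = 1.71 ft, the central angle is θ = 2 arccos(1 − 2y/D) = 2.018 rad. Then A = (D²/8)(θ − sin θ) = 7.475 ft² and P = Dθ/2 = 7.385 ft. Hydraulic radius R = A/P = 7.475/7.385 = 1.012 ft. Q_A = (1.486/0.027)·7.475·1.012^(2/3)·√0.0062 = 32.66 ft³/s.
Channel B: Flow area A = b·y = 7.69 × 8.81 = 67.75 ft². Wetted perimeter P = b + 2y = 7.69 + 2×8.81 = 25.31 ft. Hydraulic radius R = A/P = 67.75/25.31 = 2.677 ft. Q_B = (1.486/0.027)·67.75·2.677^(2/3)·√0.0062 = 566 ft³/s.
The larger discharge is 566 ft³/s and the smaller is 32.66 ft³/s; the ratio is 17.3.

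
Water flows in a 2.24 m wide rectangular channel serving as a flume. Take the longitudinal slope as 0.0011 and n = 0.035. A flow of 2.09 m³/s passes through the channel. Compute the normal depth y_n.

y_n = 1.36 m

Manning's equation rearranged: A R^(2/3) = nQ / (1·√S) = 0.035 × 2.09 / (√0.0011) = 2.206.
At y = 1.6 m: A R^(2/3) = 2.714 — too large.
At y = 1.19 m: A R^(2/3) = 1.847 — too small.
At y = 1.36 m: A R^(2/3) = 2.201 — matches.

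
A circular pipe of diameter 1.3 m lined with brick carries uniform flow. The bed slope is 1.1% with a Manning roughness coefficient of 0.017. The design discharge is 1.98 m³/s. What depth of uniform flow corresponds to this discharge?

Manning's equation rearranged: A R^(2/3) = nQ / (1·√S) = 0.017 × 1.98 / (√0.011) = 0.3209.
At y = 0.762 m: A R^(2/3) = 0.4066 — over.
At y = 0.48 m: A R^(2/3) = 0.1824 — short.
At y = 0.659 m: A R^(2/3) = 0.3211 — ≈ 0.3209.

y_n = 0.659 m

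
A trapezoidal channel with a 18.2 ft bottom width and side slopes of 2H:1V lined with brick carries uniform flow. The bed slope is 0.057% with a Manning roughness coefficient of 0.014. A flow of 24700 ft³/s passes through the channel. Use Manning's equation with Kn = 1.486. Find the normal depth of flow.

y_n = 25.3 ft

Manning's equation rearranged: A R^(2/3) = nQ / (1.486·√S) = 0.014 × 24700 / (1.486 × √0.00057) = 9747.
Trying y = 31.2 ft: A R^(2/3) = 15930 — over.
Trying y = 17.9 ft: A R^(2/3) = 4438 — short.
Trying y = 25.3 ft: A R^(2/3) = 9748 — matches.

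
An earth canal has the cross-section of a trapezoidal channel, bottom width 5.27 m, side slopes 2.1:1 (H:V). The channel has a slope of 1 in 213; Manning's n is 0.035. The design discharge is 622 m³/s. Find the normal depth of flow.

Manning's equation rearranged: A R^(2/3) = nQ / (1·√S) = 0.035 × 622 / (√0.004695) = 317.7.
At y = 4.68 m: A R^(2/3) = 134 — too small.
At y = 8.36 m: A R^(2/3) = 506.3 — too large.
At y = 6.85 m: A R^(2/3) = 317.7 — matches.

y_n = 6.85 m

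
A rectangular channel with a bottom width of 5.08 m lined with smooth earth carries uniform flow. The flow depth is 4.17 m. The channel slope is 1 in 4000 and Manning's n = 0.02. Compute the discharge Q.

Q = 22.7 m³/s

Flow area A = b·y = 5.08 × 4.17 = 21.18 m². Wetted perimeter P = b + 2y = 5.08 + 2×4.17 = 13.42 m.
Hydraulic radius R = A/P = 21.18/13.42 = 1.579 m.
Manning's equation: Q = (1/n) A R^(2/3) S^(1/2) = (1/0.02) × 21.18 × 1.579^(2/3) × 0.00025^(1/2) = 22.7 m³/s.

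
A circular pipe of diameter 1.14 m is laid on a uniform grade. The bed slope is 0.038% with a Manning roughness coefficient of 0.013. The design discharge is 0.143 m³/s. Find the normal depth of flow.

y_n = 0.36 m

Manning's equation rearranged: A R^(2/3) = nQ / (1·√S) = 0.013 × 0.143 / (√0.00038) = 0.09536.
At y = 0.392 m: A R^(2/3) = 0.1124 — high.
At y = 0.296 m: A R^(2/3) = 0.06526 — low.
At y = 0.36 m: A R^(2/3) = 0.09557 — matches.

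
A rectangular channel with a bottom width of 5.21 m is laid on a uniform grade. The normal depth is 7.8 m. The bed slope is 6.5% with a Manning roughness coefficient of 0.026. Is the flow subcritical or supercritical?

Flow area A = b·y = 5.21 × 7.8 = 40.64 m². Wetted perimeter P = b + 2y = 5.21 + 2×7.8 = 20.81 m.
Hydraulic radius R = A/P = 40.64/20.81 = 1.953 m.
V = (1/n) R^(2/3) √S = (1/0.026) × 1.953^(2/3) × √0.065 = 15.32 m/s. Hydraulic depth D_h = A/T = 40.64/5.21 = 7.8 m.
Froude number Fr = V/√(g·D_h) = 15.32/√(9.81×7.8) = 1.75, which is greater than 1, so the flow is supercritical.

supercritical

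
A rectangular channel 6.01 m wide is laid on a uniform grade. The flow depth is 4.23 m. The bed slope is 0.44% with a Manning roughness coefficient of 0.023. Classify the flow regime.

Flow area A = b·y = 6.01 × 4.23 = 25.42 m². Wetted perimeter P = b + 2y = 6.01 + 2×4.23 = 14.47 m.
Hydraulic radius R = A/P = 25.42/14.47 = 1.757 m.
V = (1/n) R^(2/3) √S = (1/0.023) × 1.757^(2/3) × √0.0044 = 4.199 m/s. Hydraulic depth D_h = A/T = 25.42/6.01 = 4.23 m.
Froude number Fr = V/√(g·D_h) = 4.199/√(9.81×4.23) = 0.652, which is less than 1, so the flow is subcritical.

subcritical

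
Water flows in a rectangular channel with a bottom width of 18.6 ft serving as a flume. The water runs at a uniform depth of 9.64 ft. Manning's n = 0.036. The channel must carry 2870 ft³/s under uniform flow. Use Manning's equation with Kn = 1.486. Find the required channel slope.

S = 0.0189

Flow area A = b·y = 18.6 × 9.64 = 179.3 ft². Wetted perimeter P = b + 2y = 18.6 + 2×9.64 = 37.88 ft.
Hydraulic radius R = A/P = 179.3/37.88 = 4.733 ft.
From Manning's equation, S = [nQ / (1.486 A R^(2/3))]² = [0.036 × 2870 / (1.486 × 179.3 × 4.733^(2/3))]² = 0.0189.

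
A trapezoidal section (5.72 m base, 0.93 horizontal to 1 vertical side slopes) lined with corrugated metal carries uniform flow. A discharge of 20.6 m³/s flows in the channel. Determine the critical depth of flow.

At critical depth, Q² T / (g A³) = 1, i.e. A³/T = Q²/g = 20.6²/9.81 = 43.26.
Trying y = 0.744 m: A³/T = 15.28 — short.
Trying y = 1.23 m: A³/T = 75.15 — over.
Trying y = 1.03 m: A³/T = 42.62 — ≈ 43.26.

y_c = 1.03 m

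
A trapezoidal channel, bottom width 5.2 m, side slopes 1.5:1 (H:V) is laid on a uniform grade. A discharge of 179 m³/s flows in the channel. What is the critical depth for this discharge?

At critical depth, Q² T / (g A³) = 1, i.e. A³/T = Q²/g = 179²/9.81 = 3266.
Trying y = 2.58 m: A³/T = 990.3 — short.
Trying y = 4.16 m: A³/T = 6096 — over.
Trying y = 3.54 m: A³/T = 3255 — ≈ 3266.

y_c = 3.54 m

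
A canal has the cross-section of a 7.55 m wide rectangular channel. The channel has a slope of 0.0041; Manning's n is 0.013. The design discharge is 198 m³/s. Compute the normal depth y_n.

Manning's equation rearranged: A R^(2/3) = nQ / (1·√S) = 0.013 × 198 / (√0.0041) = 40.2.
Trying y = 4.44 m: A R^(2/3) = 53.93 — over.
Trying y = 2.68 m: A R^(2/3) = 27.3 — short.
Trying y = 3.56 m: A R^(2/3) = 40.24 — close enough.

y_n = 3.56 m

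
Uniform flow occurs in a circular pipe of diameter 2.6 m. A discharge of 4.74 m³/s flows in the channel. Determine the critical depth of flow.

y_c = 0.964 m

At critical depth, Q² T / (g A³) = 1, i.e. A³/T = Q²/g = 4.74²/9.81 = 2.29.
Trying y = 1.18 m: A³/T = 4.969 — high.
Trying y = 0.964 m: A³/T = 2.287 — ≈ 2.29.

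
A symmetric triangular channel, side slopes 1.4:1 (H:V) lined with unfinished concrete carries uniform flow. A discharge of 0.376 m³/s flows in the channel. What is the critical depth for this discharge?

At critical depth, Q² T / (g A³) = 1, i.e. A³/T = Q²/g = 0.376²/9.81 = 0.01441.
Try y = 0.304 m: A³/T = 0.002544 — short.
Try y = 0.539 m: A³/T = 0.04458 — over.
Try y = 0.43 m: A³/T = 0.01441 — matches.

y_c = 0.43 m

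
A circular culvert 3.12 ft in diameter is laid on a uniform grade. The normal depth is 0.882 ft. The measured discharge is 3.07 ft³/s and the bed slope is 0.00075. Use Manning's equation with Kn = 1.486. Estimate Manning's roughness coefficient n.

For a circular section of diameter D = 3.12 ft at depth y = 0.882 ft, the central angle is θ = 2 arccos(1 − 2y/D) = 2.242 rad. Then A = (D²/8)(θ − sin θ) = 1.776 ft² and P = Dθ/2 = 3.498 ft.
Hydraulic radius R = A/P = 1.776/3.498 = 0.5077 ft.
Rearranging Manning's equation: n = (1.486/Q) A R^(2/3) S^(1/2) = (1.486/3.07) × 1.776 × 0.5077^(2/3) × √0.00075 = 0.015.

n = 0.015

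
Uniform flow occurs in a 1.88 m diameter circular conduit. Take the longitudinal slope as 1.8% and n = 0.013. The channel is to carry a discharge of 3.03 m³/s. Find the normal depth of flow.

Manning's equation rearranged: A R^(2/3) = nQ / (1·√S) = 0.013 × 3.03 / (√0.018) = 0.2936.
Try y = 0.472 m: A R^(2/3) = 0.2318 — short.
Try y = 0.607 m: A R^(2/3) = 0.3785 — over.
Try y = 0.532 m: A R^(2/3) = 0.2933 — close enough.

y_n = 0.532 m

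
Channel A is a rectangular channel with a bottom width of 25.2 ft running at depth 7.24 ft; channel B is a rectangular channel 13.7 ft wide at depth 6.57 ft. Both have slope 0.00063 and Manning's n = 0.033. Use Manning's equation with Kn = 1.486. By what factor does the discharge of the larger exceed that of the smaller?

2.5

Channel A: Flow area A = b·y = 25.2 × 7.24 = 182.4 ft². Wetted perimeter P = b + 2y = 25.2 + 2×7.24 = 39.68 ft. Hydraulic radius R = A/P = 182.4/39.68 = 4.598 ft. Q_A = (1.486/0.033)·182.4·4.598^(2/3)·√0.00063 = 570.2 ft³/s.
Channel B: Flow area A = b·y = 13.7 × 6.57 = 90.01 ft². Wetted perimeter P = b + 2y = 13.7 + 2×6.57 = 26.84 ft. Hydraulic radius R = A/P = 90.01/26.84 = 3.354 ft. Q_B = (1.486/0.033)·90.01·3.354^(2/3)·√0.00063 = 227.9 ft³/s.
The larger discharge is 570.2 ft³/s and the smaller is 227.9 ft³/s; the ratio is 2.5.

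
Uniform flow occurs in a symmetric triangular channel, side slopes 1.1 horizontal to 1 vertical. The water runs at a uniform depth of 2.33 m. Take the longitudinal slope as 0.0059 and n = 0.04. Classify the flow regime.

For a triangular section with side slope z = 1.1: A = zy² = 1.1×2.33² = 5.972 m²; P = 2y√(1+z²) = 2×2.33×1.487 = 6.928 m.
Hydraulic radius R = A/P = 5.972/6.928 = 0.862 m.
V = (1/n) R^(2/3) √S = (1/0.04) × 0.862^(2/3) × √0.0059 = 1.739 m/s. Hydraulic depth D_h = A/T = 5.972/5.126 = 1.165 m.
Froude number Fr = V/√(g·D_h) = 1.739/√(9.81×1.165) = 0.514, which is less than 1, so the flow is subcritical.

subcritical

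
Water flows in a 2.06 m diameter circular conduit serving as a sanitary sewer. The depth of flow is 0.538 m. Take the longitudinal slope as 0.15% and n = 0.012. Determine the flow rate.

For a circular section of diameter D = 2.06 m at depth y = 0.538 m, the central angle is θ = 2 arccos(1 − 2y/D) = 2.146 rad. Then A = (D²/8)(θ − sin θ) = 0.6929 m² and P = Dθ/2 = 2.21 m.
Hydraulic radius R = A/P = 0.6929/2.21 = 0.3135 m.
Manning's equation: Q = (1/n) A R^(2/3) S^(1/2) = (1/0.012) × 0.6929 × 0.3135^(2/3) × 0.0015^(1/2) = 1.03 m³/s.

Q = 1.03 m³/s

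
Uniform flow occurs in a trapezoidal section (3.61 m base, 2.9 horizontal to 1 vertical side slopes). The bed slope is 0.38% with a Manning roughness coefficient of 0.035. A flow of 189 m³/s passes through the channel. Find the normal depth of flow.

Manning's equation rearranged: A R^(2/3) = nQ / (1·√S) = 0.035 × 189 / (√0.0038) = 107.3.
Trying y = 3.35 m: A R^(2/3) = 67.21 — low.
Trying y = 4.59 m: A R^(2/3) = 140.9 — high.
Trying y = 4.09 m: A R^(2/3) = 107.2 — ≈ 107.3.

y_n = 4.09 m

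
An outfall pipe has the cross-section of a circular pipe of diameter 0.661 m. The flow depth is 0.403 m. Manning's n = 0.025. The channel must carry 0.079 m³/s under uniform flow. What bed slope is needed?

S = 0.000771

For a circular section of diameter D = 0.661 m at depth y = 0.403 m, the central angle is θ = 2 arccos(1 − 2y/D) = 3.584 rad. Then A = (D²/8)(θ − sin θ) = 0.2191 m² and P = Dθ/2 = 1.184 m.
Hydraulic radius R = A/P = 0.2191/1.184 = 0.185 m.
From Manning's equation, S = [nQ / (1 A R^(2/3))]² = [0.025 × 0.079 / (1 × 0.2191 × 0.185^(2/3))]² = 0.000771.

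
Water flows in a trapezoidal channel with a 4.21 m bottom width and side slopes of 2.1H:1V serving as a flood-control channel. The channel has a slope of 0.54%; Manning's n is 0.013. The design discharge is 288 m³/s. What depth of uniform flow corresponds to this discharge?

y_n = 3.16 m

Manning's equation rearranged: A R^(2/3) = nQ / (1·√S) = 0.013 × 288 / (√0.0054) = 50.95.
Trying y = 2.61 m: A R^(2/3) = 33.83 — short.
Trying y = 3.78 m: A R^(2/3) = 75.47 — over.
Trying y = 3.16 m: A R^(2/3) = 50.95 — ≈ 50.95.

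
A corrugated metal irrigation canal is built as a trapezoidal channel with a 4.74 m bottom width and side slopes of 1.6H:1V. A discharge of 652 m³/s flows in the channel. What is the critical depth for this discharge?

y_c = 6.73 m

At critical depth, Q² T / (g A³) = 1, i.e. A³/T = Q²/g = 652²/9.81 = 43330.
At y = 7.28 m: A³/T = 60570 — over.
At y = 5.49 m: A³/T = 18350 — short.
At y = 6.73 m: A³/T = 43270 — close enough.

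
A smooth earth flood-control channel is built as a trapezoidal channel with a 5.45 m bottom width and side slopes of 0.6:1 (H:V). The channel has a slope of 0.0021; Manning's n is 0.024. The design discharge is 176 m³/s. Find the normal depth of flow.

Manning's equation rearranged: A R^(2/3) = nQ / (1·√S) = 0.024 × 176 / (√0.0021) = 92.18.
At y = 6.24 m: A R^(2/3) = 115.8 — over.
At y = 5.51 m: A R^(2/3) = 92.07 — matches.

y_n = 5.51 m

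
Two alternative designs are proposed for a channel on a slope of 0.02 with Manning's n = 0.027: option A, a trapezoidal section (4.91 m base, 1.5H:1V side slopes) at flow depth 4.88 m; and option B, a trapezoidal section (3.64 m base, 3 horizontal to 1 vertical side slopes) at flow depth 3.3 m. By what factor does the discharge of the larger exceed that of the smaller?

1.71

Channel A: With bottom width b = 4.91 m and side slope z = 1.5: A = (b + zy)y = (4.91 + 1.5×4.88)×4.88 = 59.68 m²; P = b + 2y√(1+z²) = 4.91 + 2×4.88×1.803 = 22.51 m. Hydraulic radius R = A/P = 59.68/22.51 = 2.652 m. Q_A = (1/0.027)·59.68·2.652^(2/3)·√0.02 = 598.9 m³/s.
Channel B: With bottom width b = 3.64 m and side slope z = 3: A = (b + zy)y = (3.64 + 3×3.3)×3.3 = 44.68 m²; P = b + 2y√(1+z²) = 3.64 + 2×3.3×3.162 = 24.51 m. Hydraulic radius R = A/P = 44.68/24.51 = 1.823 m. Q_B = (1/0.027)·44.68·1.823^(2/3)·√0.02 = 349.2 m³/s.
The larger discharge is 598.9 m³/s and the smaller is 349.2 m³/s; the ratio is 1.71.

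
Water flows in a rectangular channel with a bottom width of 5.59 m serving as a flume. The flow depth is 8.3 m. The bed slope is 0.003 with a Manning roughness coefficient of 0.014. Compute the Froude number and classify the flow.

Flow area A = b·y = 5.59 × 8.3 = 46.4 m². Wetted perimeter P = b + 2y = 5.59 + 2×8.3 = 22.19 m.
Hydraulic radius R = A/P = 46.4/22.19 = 2.091 m.
V = (1/n) R^(2/3) √S = (1/0.014) × 2.091^(2/3) × √0.003 = 6.397 m/s. Hydraulic depth D_h = A/T = 46.4/5.59 = 8.3 m.
Froude number Fr = V/√(g·D_h) = 6.397/√(9.81×8.3) = 0.709, which is less than 1, so the flow is subcritical.

subcritical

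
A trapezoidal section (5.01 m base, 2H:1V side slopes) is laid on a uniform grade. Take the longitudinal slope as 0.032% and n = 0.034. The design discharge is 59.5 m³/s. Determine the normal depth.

y_n = 4.44 m

Manning's equation rearranged: A R^(2/3) = nQ / (1·√S) = 0.034 × 59.5 / (√0.00032) = 113.1.
Trying y = 3.65 m: A R^(2/3) = 73.83 — too small.
Trying y = 5.39 m: A R^(2/3) = 174 — too large.
Trying y = 4.44 m: A R^(2/3) = 113 — matches.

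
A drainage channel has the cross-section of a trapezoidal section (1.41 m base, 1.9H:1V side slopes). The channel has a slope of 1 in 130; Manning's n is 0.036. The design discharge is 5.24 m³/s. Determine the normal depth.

Manning's equation rearranged: A R^(2/3) = nQ / (1·√S) = 0.036 × 5.24 / (√0.007692) = 2.151.
At y = 0.778 m: A R^(2/3) = 1.364 — too small.
At y = 0.968 m: A R^(2/3) = 2.15 — ≈ 2.151.

y_n = 0.968 m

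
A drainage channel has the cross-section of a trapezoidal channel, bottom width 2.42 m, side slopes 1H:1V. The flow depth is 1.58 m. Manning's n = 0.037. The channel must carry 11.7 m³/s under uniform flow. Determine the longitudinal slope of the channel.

S = 0.00526

With bottom width b = 2.42 m and side slope z = 1: A = (b + zy)y = (2.42 + 1×1.58)×1.58 = 6.32 m²; P = b + 2y√(1+z²) = 2.42 + 2×1.58×1.414 = 6.889 m.
Hydraulic radius R = A/P = 6.32/6.889 = 0.9174 m.
From Manning's equation, S = [nQ / (1 A R^(2/3))]² = [0.037 × 11.7 / (1 × 6.32 × 0.9174^(2/3))]² = 0.00526.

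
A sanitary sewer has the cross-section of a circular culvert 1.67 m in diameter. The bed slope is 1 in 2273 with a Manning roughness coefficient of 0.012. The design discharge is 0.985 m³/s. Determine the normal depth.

Manning's equation rearranged: A R^(2/3) = nQ / (1·√S) = 0.012 × 0.985 / (√0.0004399) = 0.5635.
Try y = 0.987 m: A R^(2/3) = 0.8032 — high.
Try y = 0.796 m: A R^(2/3) = 0.5636 — matches.

y_n = 0.796 m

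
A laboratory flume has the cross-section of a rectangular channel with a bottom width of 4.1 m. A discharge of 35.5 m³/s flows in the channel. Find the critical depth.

For a rectangular channel, critical depth y_c = (q²/g)^(1/3) where q = Q/b = 35.5/4.1 = 8.659 m²/s.
So y_c = (8.659²/9.81)^(1/3) = 1.97 m.

y_c = 1.97 m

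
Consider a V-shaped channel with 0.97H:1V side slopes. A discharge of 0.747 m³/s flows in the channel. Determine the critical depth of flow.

At critical depth, Q² T / (g A³) = 1, i.e. A³/T = Q²/g = 0.747²/9.81 = 0.05688.
Trying y = 0.82 m: A³/T = 0.1744 — high.
Trying y = 0.469 m: A³/T = 0.01068 — low.
Trying y = 0.655 m: A³/T = 0.05672 — close enough.

y_c = 0.655 m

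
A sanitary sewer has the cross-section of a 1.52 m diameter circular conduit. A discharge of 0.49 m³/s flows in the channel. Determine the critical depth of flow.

At critical depth, Q² T / (g A³) = 1, i.e. A³/T = Q²/g = 0.49²/9.81 = 0.02448.
At y = 0.283 m: A³/T = 0.01071 — too small.
At y = 0.424 m: A³/T = 0.05195 — too large.
At y = 0.35 m: A³/T = 0.02461 — matches.

y_c = 0.35 m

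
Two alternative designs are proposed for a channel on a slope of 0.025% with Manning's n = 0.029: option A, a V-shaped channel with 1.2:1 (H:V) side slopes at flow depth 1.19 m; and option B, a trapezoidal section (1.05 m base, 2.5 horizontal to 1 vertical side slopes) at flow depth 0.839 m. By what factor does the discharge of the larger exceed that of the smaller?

Channel A: For a triangular section with side slope z = 1.2: A = zy² = 1.2×1.19² = 1.699 m²; P = 2y√(1+z²) = 2×1.19×1.562 = 3.718 m. Hydraulic radius R = A/P = 1.699/3.718 = 0.4571 m. Q_A = (1/0.029)·1.699·0.4571^(2/3)·√0.00025 = 0.5498 m³/s.
Channel B: With bottom width b = 1.05 m and side slope z = 2.5: A = (b + zy)y = (1.05 + 2.5×0.839)×0.839 = 2.641 m²; P = b + 2y√(1+z²) = 1.05 + 2×0.839×2.693 = 5.568 m. Hydraulic radius R = A/P = 2.641/5.568 = 0.4743 m. Q_B = (1/0.029)·2.641·0.4743^(2/3)·√0.00025 = 0.8756 m³/s.
The larger discharge is 0.8756 m³/s and the smaller is 0.5498 m³/s; the ratio is 1.59.

1.59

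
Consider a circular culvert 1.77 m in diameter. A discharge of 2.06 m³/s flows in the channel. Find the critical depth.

y_c = 0.702 m

At critical depth, Q² T / (g A³) = 1, i.e. A³/T = Q²/g = 2.06²/9.81 = 0.4326.
Trying y = 0.771 m: A³/T = 0.6209 — high.
Trying y = 0.54 m: A³/T = 0.1574 — low.
Trying y = 0.702 m: A³/T = 0.4333 — close enough.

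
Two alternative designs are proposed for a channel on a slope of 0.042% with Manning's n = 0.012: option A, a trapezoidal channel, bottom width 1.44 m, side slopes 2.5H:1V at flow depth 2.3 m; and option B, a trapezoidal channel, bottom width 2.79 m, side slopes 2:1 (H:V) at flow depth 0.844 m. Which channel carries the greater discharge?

channel A

Channel A: With bottom width b = 1.44 m and side slope z = 2.5: A = (b + zy)y = (1.44 + 2.5×2.3)×2.3 = 16.54 m²; P = b + 2y√(1+z²) = 1.44 + 2×2.3×2.693 = 13.83 m. Hydraulic radius R = A/P = 16.54/13.83 = 1.196 m. Q_A = (1/0.012)·16.54·1.196^(2/3)·√0.00042 = 31.82 m³/s.
Channel B: With bottom width b = 2.79 m and side slope z = 2: A = (b + zy)y = (2.79 + 2×0.844)×0.844 = 3.779 m²; P = b + 2y√(1+z²) = 2.79 + 2×0.844×2.236 = 6.564 m. Hydraulic radius R = A/P = 3.779/6.564 = 0.5757 m. Q_B = (1/0.012)·3.779·0.5757^(2/3)·√0.00042 = 4.467 m³/s.
Q_A = 31.82 m³/s vs Q_B = 4.467 m³/s, so channel A carries more.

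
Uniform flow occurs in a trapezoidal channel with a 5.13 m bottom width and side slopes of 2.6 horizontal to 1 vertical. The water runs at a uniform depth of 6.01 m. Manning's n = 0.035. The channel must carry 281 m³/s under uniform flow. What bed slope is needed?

With bottom width b = 5.13 m and side slope z = 2.6: A = (b + zy)y = (5.13 + 2.6×6.01)×6.01 = 124.7 m²; P = b + 2y√(1+z²) = 5.13 + 2×6.01×2.786 = 38.61 m.
Hydraulic radius R = A/P = 124.7/38.61 = 3.231 m.
From Manning's equation, S = [nQ / (1 A R^(2/3))]² = [0.035 × 281 / (1 × 124.7 × 3.231^(2/3))]² = 0.0013.

S = 0.0013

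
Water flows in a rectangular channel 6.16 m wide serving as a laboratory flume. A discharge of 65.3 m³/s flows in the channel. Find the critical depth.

y_c = 2.25 m

For a rectangular channel, critical depth y_c = (q²/g)^(1/3) where q = Q/b = 65.3/6.16 = 10.6 m²/s.
So y_c = (10.6²/9.81)^(1/3) = 2.25 m.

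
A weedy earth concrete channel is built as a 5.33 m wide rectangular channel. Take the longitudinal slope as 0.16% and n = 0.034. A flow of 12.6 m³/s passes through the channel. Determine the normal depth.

y_n = 1.88 m

Manning's equation rearranged: A R^(2/3) = nQ / (1·√S) = 0.034 × 12.6 / (√0.0016) = 10.71.
Trying y = 1.3 m: A R^(2/3) = 6.333 — short.
Trying y = 2.18 m: A R^(2/3) = 13.11 — over.
Trying y = 1.88 m: A R^(2/3) = 10.69 — close enough.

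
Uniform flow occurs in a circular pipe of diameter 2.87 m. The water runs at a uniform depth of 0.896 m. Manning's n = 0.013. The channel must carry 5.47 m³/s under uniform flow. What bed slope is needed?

For a circular section of diameter D = 2.87 m at depth y = 0.896 m, the central angle is θ = 2 arccos(1 − 2y/D) = 2.371 rad. Then A = (D²/8)(θ − sin θ) = 1.725 m² and P = Dθ/2 = 3.403 m.
Hydraulic radius R = A/P = 1.725/3.403 = 0.5069 m.
From Manning's equation, S = [nQ / (1 A R^(2/3))]² = [0.013 × 5.47 / (1 × 1.725 × 0.5069^(2/3))]² = 0.00421.

S = 0.00421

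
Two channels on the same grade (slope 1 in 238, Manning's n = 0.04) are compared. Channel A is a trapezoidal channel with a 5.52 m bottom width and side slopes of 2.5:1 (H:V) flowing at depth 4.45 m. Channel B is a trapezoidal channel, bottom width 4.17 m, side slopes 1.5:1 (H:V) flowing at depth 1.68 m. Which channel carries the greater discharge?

Channel A: With bottom width b = 5.52 m and side slope z = 2.5: A = (b + zy)y = (5.52 + 2.5×4.45)×4.45 = 74.07 m²; P = b + 2y√(1+z²) = 5.52 + 2×4.45×2.693 = 29.48 m. Hydraulic radius R = A/P = 74.07/29.48 = 2.512 m. Q_A = (1/0.04)·74.07·2.512^(2/3)·√0.004202 = 221.8 m³/s.
Channel B: With bottom width b = 4.17 m and side slope z = 1.5: A = (b + zy)y = (4.17 + 1.5×1.68)×1.68 = 11.24 m²; P = b + 2y√(1+z²) = 4.17 + 2×1.68×1.803 = 10.23 m. Hydraulic radius R = A/P = 11.24/10.23 = 1.099 m. Q_B = (1/0.04)·11.24·1.099^(2/3)·√0.004202 = 19.4 m³/s.
Q_A = 221.8 m³/s vs Q_B = 19.4 m³/s, so channel A carries more.

channel A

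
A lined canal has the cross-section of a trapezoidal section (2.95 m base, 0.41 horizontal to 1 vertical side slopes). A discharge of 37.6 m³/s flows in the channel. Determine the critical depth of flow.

y_c = 2.28 m

At critical depth, Q² T / (g A³) = 1, i.e. A³/T = Q²/g = 37.6²/9.81 = 144.1.
Try y = 1.77 m: A³/T = 62.57 — too small.
Try y = 2.91 m: A³/T = 328.4 — too large.
Try y = 2.28 m: A³/T = 144.2 — close enough.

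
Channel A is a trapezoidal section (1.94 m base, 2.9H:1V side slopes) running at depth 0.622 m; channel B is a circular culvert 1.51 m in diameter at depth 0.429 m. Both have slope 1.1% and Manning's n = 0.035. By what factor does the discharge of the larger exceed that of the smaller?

Channel A: With bottom width b = 1.94 m and side slope z = 2.9: A = (b + zy)y = (1.94 + 2.9×0.622)×0.622 = 2.329 m²; P = b + 2y√(1+z²) = 1.94 + 2×0.622×3.068 = 5.756 m. Hydraulic radius R = A/P = 2.329/5.756 = 0.4046 m. Q_A = (1/0.035)·2.329·0.4046^(2/3)·√0.011 = 3.817 m³/s.
Channel B: For a circular section of diameter D = 1.51 m at depth y = 0.429 m, the central angle is θ = 2 arccos(1 − 2y/D) = 2.249 rad. Then A = (D²/8)(θ − sin θ) = 0.4189 m² and P = Dθ/2 = 1.698 m. Hydraulic radius R = A/P = 0.4189/1.698 = 0.2467 m. Q_B = (1/0.035)·0.4189·0.2467^(2/3)·√0.011 = 0.4938 m³/s.
The larger discharge is 3.817 m³/s and the smaller is 0.4938 m³/s; the ratio is 7.73.

7.73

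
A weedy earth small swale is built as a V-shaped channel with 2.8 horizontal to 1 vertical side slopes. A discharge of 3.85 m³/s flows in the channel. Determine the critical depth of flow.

y_c = 0.826 m

At critical depth, Q² T / (g A³) = 1, i.e. A³/T = Q²/g = 3.85²/9.81 = 1.511.
Try y = 0.691 m: A³/T = 0.6176 — low.
Try y = 0.826 m: A³/T = 1.507 — close enough.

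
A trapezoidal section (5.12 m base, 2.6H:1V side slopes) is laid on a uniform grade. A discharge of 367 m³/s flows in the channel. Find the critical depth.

At critical depth, Q² T / (g A³) = 1, i.e. A³/T = Q²/g = 367²/9.81 = 13730.
At y = 3.08 m: A³/T = 3128 — low.
At y = 4.39 m: A³/T = 13680 — ≈ 13730.

y_c = 4.39 m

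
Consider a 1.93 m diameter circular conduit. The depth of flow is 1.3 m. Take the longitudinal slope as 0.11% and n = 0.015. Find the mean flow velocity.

For a circular section of diameter D = 1.93 m at depth y = 1.3 m, the central angle is θ = 2 arccos(1 − 2y/D) = 3.851 rad. Then A = (D²/8)(θ − sin θ) = 2.096 m² and P = Dθ/2 = 3.716 m.
Hydraulic radius R = A/P = 2.096/3.716 = 0.5641 m.
From Manning's equation, V = (1/n) R^(2/3) S^(1/2) = (1/0.015) × 0.5641^(2/3) × 0.0011^(1/2) = 1.51 m/s.

V = 1.51 m/s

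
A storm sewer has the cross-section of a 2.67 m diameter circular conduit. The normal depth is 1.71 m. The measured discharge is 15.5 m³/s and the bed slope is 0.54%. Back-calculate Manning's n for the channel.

n = 0.015

For a circular section of diameter D = 2.67 m at depth y = 1.71 m, the central angle is θ = 2 arccos(1 − 2y/D) = 3.711 rad. Then A = (D²/8)(θ − sin θ) = 3.787 m² and P = Dθ/2 = 4.954 m.
Hydraulic radius R = A/P = 3.787/4.954 = 0.7645 m.
Rearranging Manning's equation: n = (1/Q) A R^(2/3) S^(1/2) = (1/15.5) × 3.787 × 0.7645^(2/3) × √0.0054 = 0.015.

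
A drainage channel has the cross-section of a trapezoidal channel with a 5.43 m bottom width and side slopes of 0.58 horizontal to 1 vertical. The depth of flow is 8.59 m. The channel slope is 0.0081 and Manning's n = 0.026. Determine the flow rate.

Q = 719 m³/s

With bottom width b = 5.43 m and side slope z = 0.58: A = (b + zy)y = (5.43 + 0.58×8.59)×8.59 = 89.44 m²; P = b + 2y√(1+z²) = 5.43 + 2×8.59×1.156 = 25.29 m.
Hydraulic radius R = A/P = 89.44/25.29 = 3.537 m.
Manning's equation: Q = (1/n) A R^(2/3) S^(1/2) = (1/0.026) × 89.44 × 3.537^(2/3) × 0.0081^(1/2) = 719 m³/s.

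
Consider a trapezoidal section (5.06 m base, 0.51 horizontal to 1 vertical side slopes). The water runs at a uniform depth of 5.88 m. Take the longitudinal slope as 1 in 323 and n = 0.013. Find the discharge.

With bottom width b = 5.06 m and side slope z = 0.51: A = (b + zy)y = (5.06 + 0.51×5.88)×5.88 = 47.39 m²; P = b + 2y√(1+z²) = 5.06 + 2×5.88×1.123 = 18.26 m.
Hydraulic radius R = A/P = 47.39/18.26 = 2.595 m.
Manning's equation: Q = (1/n) A R^(2/3) S^(1/2) = (1/0.013) × 47.39 × 2.595^(2/3) × 0.003096^(1/2) = 383 m³/s.

Q = 383 m³/s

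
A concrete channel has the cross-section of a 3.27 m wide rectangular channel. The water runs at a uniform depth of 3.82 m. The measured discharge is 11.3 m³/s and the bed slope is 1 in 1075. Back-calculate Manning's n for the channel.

Flow area A = b·y = 3.27 × 3.82 = 12.49 m². Wetted perimeter P = b + 2y = 3.27 + 2×3.82 = 10.91 m.
Hydraulic radius R = A/P = 12.49/10.91 = 1.145 m.
Rearranging Manning's equation: n = (1/Q) A R^(2/3) S^(1/2) = (1/11.3) × 12.49 × 1.145^(2/3) × √0.0009302 = 0.0369.

n = 0.0369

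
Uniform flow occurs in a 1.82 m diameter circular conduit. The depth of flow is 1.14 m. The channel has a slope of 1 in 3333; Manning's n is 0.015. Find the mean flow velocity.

For a circular section of diameter D = 1.82 m at depth y = 1.14 m, the central angle is θ = 2 arccos(1 − 2y/D) = 3.653 rad. Then A = (D²/8)(θ − sin θ) = 1.715 m² and P = Dθ/2 = 3.324 m.
Hydraulic radius R = A/P = 1.715/3.324 = 0.5159 m.
From Manning's equation, V = (1/n) R^(2/3) S^(1/2) = (1/0.015) × 0.5159^(2/3) × 0.0003^(1/2) = 0.743 m/s.

V = 0.743 m/s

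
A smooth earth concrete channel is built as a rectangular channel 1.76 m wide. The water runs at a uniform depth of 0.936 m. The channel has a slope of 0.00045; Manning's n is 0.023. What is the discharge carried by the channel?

Flow area A = b·y = 1.76 × 0.936 = 1.647 m². Wetted perimeter P = b + 2y = 1.76 + 2×0.936 = 3.632 m.
Hydraulic radius R = A/P = 1.647/3.632 = 0.4536 m.
Manning's equation: Q = (1/n) A R^(2/3) S^(1/2) = (1/0.023) × 1.647 × 0.4536^(2/3) × 0.00045^(1/2) = 0.897 m³/s.

Q = 0.897 m³/s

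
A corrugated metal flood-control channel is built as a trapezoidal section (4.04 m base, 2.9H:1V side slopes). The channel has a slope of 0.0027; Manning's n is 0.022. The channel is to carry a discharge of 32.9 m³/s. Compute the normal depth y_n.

y_n = 1.6 m

Manning's equation rearranged: A R^(2/3) = nQ / (1·√S) = 0.022 × 32.9 / (√0.0027) = 13.93.
Trying y = 1.29 m: A R^(2/3) = 8.934 — low.
Trying y = 1.77 m: A R^(2/3) = 17.19 — high.
Trying y = 1.6 m: A R^(2/3) = 13.91 — matches.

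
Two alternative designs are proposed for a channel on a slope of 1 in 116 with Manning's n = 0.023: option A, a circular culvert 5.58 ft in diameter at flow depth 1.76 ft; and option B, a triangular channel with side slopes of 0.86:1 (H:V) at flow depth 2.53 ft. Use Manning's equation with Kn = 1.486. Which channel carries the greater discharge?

channel A

Channel A: For a circular section of diameter D = 5.58 ft at depth y = 1.76 ft, the central angle is θ = 2 arccos(1 − 2y/D) = 2.385 rad. Then A = (D²/8)(θ − sin θ) = 6.613 ft² and P = Dθ/2 = 6.655 ft. Hydraulic radius R = A/P = 6.613/6.655 = 0.9937 ft. Q_A = (1.486/0.023)·6.613·0.9937^(2/3)·√0.008621 = 39.5 ft³/s.
Channel B: For a triangular section with side slope z = 0.86: A = zy² = 0.86×2.53² = 5.505 ft²; P = 2y√(1+z²) = 2×2.53×1.319 = 6.674 ft. Hydraulic radius R = A/P = 5.505/6.674 = 0.8248 ft. Q_B = (1.486/0.023)·5.505·0.8248^(2/3)·√0.008621 = 29.04 ft³/s.
Q_A = 39.5 ft³/s vs Q_B = 29.04 ft³/s, so channel A carries more.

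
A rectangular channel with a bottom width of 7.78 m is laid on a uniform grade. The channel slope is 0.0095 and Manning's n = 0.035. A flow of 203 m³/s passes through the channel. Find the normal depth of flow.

y_n = 5.43 m

Manning's equation rearranged: A R^(2/3) = nQ / (1·√S) = 0.035 × 203 / (√0.0095) = 72.9.
At y = 6.56 m: A R^(2/3) = 92.55 — high.
At y = 4.68 m: A R^(2/3) = 60.17 — low.
At y = 5.43 m: A R^(2/3) = 72.89 — ≈ 72.9.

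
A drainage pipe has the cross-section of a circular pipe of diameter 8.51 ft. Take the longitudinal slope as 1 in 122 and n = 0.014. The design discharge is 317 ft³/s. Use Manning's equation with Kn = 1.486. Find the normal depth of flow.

Manning's equation rearranged: A R^(2/3) = nQ / (1.486·√S) = 0.014 × 317 / (1.486 × √0.008197) = 32.99.
Trying y = 4.01 ft: A R^(2/3) = 42.49 — too large.
Trying y = 2.55 ft: A R^(2/3) = 18.38 — too small.
Trying y = 3.48 ft: A R^(2/3) = 33.01 — ≈ 32.99.

y_n = 3.48 ft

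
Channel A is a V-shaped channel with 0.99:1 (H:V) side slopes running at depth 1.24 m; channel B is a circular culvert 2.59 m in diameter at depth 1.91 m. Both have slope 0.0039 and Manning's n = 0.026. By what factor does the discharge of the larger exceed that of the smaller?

4.03

Channel A: For a triangular section with side slope z = 0.99: A = zy² = 0.99×1.24² = 1.522 m²; P = 2y√(1+z²) = 2×1.24×1.407 = 3.49 m. Hydraulic radius R = A/P = 1.522/3.49 = 0.4362 m. Q_A = (1/0.026)·1.522·0.4362^(2/3)·√0.0039 = 2.103 m³/s.
Channel B: For a circular section of diameter D = 2.59 m at depth y = 1.91 m, the central angle is θ = 2 arccos(1 − 2y/D) = 4.131 rad. Then A = (D²/8)(θ − sin θ) = 4.165 m² and P = Dθ/2 = 5.35 m. Hydraulic radius R = A/P = 4.165/5.35 = 0.7785 m. Q_B = (1/0.026)·4.165·0.7785^(2/3)·√0.0039 = 8.466 m³/s.
The larger discharge is 8.466 m³/s and the smaller is 2.103 m³/s; the ratio is 4.03.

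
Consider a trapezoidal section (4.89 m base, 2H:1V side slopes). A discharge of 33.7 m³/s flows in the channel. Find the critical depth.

At critical depth, Q² T / (g A³) = 1, i.e. A³/T = Q²/g = 33.7²/9.81 = 115.8.
Trying y = 0.972 m: A³/T = 33.39 — short.
Trying y = 1.68 m: A³/T = 229.3 — over.
Trying y = 1.39 m: A³/T = 116 — ≈ 115.8.

y_c = 1.39 m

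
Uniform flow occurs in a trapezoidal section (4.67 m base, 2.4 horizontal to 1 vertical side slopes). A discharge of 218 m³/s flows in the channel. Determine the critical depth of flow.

y_c = 3.57 m

At critical depth, Q² T / (g A³) = 1, i.e. A³/T = Q²/g = 218²/9.81 = 4844.
Try y = 3.05 m: A³/T = 2533 — low.
Try y = 4.13 m: A³/T = 8917 — high.
Try y = 3.57 m: A³/T = 4841 — close enough.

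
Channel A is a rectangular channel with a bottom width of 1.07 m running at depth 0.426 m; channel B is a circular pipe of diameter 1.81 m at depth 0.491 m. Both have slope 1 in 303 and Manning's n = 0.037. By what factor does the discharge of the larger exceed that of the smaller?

1.4

Channel A: Flow area A = b·y = 1.07 × 0.426 = 0.4558 m². Wetted perimeter P = b + 2y = 1.07 + 2×0.426 = 1.922 m. Hydraulic radius R = A/P = 0.4558/1.922 = 0.2372 m. Q_A = (1/0.037)·0.4558·0.2372^(2/3)·√0.0033 = 0.2712 m³/s.
Channel B: For a circular section of diameter D = 1.81 m at depth y = 0.491 m, the central angle is θ = 2 arccos(1 − 2y/D) = 2.191 rad. Then A = (D²/8)(θ − sin θ) = 0.5642 m² and P = Dθ/2 = 1.983 m. Hydraulic radius R = A/P = 0.5642/1.983 = 0.2845 m. Q_B = (1/0.037)·0.5642·0.2845^(2/3)·√0.0033 = 0.3789 m³/s.
The larger discharge is 0.3789 m³/s and the smaller is 0.2712 m³/s; the ratio is 1.4.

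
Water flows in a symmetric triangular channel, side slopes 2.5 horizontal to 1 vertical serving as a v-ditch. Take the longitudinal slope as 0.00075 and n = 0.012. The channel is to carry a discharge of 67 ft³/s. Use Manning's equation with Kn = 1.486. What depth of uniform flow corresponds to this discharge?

Manning's equation rearranged: A R^(2/3) = nQ / (1.486·√S) = 0.012 × 67 / (1.486 × √0.00075) = 19.76.
Try y = 3.22 ft: A R^(2/3) = 33.89 — over.
Try y = 2.2 ft: A R^(2/3) = 12.27 — short.
Try y = 2.63 ft: A R^(2/3) = 19.75 — ≈ 19.76.

y_n = 2.63 ft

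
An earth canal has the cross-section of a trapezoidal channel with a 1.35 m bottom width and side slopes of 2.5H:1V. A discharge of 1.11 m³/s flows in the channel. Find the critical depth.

At critical depth, Q² T / (g A³) = 1, i.e. A³/T = Q²/g = 1.11²/9.81 = 0.1256.
At y = 0.271 m: A³/T = 0.06132 — too small.
At y = 0.384 m: A³/T = 0.2134 — too large.
At y = 0.332 m: A³/T = 0.126 — ≈ 0.1256.

y_c = 0.332 m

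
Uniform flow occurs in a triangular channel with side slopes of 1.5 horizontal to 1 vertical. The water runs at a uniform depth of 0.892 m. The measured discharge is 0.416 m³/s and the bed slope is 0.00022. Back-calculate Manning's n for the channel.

n = 0.022

For a triangular section with side slope z = 1.5: A = zy² = 1.5×0.892² = 1.193 m²; P = 2y√(1+z²) = 2×0.892×1.803 = 3.216 m.
Hydraulic radius R = A/P = 1.193/3.216 = 0.3711 m.
Rearranging Manning's equation: n = (1/Q) A R^(2/3) S^(1/2) = (1/0.416) × 1.193 × 0.3711^(2/3) × √0.00022 = 0.022.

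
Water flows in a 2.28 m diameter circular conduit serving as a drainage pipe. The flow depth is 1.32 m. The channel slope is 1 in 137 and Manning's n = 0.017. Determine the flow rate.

For a circular section of diameter D = 2.28 m at depth y = 1.32 m, the central angle is θ = 2 arccos(1 − 2y/D) = 3.459 rad. Then A = (D²/8)(θ − sin θ) = 2.45 m² and P = Dθ/2 = 3.943 m.
Hydraulic radius R = A/P = 2.45/3.943 = 0.6214 m.
Manning's equation: Q = (1/n) A R^(2/3) S^(1/2) = (1/0.017) × 2.45 × 0.6214^(2/3) × 0.007299^(1/2) = 8.97 m³/s.

Q = 8.97 m³/s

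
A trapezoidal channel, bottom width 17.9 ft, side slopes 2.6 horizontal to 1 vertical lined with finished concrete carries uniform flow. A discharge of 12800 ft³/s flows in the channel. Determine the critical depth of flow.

At critical depth, Q² T / (g A³) = 1, i.e. A³/T = Q²/g = 12800²/32.2 = 5088000.
Try y = 16.9 ft: A³/T = 10790000 — high.
Try y = 14.2 ft: A³/T = 5142000 — matches.

y_c = 14.2 ft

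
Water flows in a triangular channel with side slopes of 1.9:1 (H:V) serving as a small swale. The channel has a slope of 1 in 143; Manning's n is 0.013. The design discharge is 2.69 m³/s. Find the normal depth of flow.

Manning's equation rearranged: A R^(2/3) = nQ / (1·√S) = 0.013 × 2.69 / (√0.006993) = 0.4182.
Trying y = 0.597 m: A R^(2/3) = 0.2788 — short.
Trying y = 0.821 m: A R^(2/3) = 0.652 — over.
Trying y = 0.695 m: A R^(2/3) = 0.4181 — ≈ 0.4182.

y_n = 0.695 m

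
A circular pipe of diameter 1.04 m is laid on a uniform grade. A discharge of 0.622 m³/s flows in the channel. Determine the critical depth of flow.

y_c = 0.442 m

At critical depth, Q² T / (g A³) = 1, i.e. A³/T = Q²/g = 0.622²/9.81 = 0.03944.
At y = 0.372 m: A³/T = 0.02039 — too small.
At y = 0.54 m: A³/T = 0.0851 — too large.
At y = 0.442 m: A³/T = 0.03957 — ≈ 0.03944.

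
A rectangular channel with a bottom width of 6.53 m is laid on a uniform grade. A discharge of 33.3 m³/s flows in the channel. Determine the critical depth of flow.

For a rectangular channel, critical depth y_c = (q²/g)^(1/3) where q = Q/b = 33.3/6.53 = 5.1 m²/s.
So y_c = (5.1²/9.81)^(1/3) = 1.38 m.

y_c = 1.38 m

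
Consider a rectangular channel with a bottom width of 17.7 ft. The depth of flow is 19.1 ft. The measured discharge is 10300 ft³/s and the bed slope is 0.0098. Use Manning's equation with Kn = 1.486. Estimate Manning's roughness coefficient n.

n = 0.016

Flow area A = b·y = 17.7 × 19.1 = 338.1 ft². Wetted perimeter P = b + 2y = 17.7 + 2×19.1 = 55.9 ft.
Hydraulic radius R = A/P = 338.1/55.9 = 6.048 ft.
Rearranging Manning's equation: n = (1.486/Q) A R^(2/3) S^(1/2) = (1.486/10300) × 338.1 × 6.048^(2/3) × √0.0098 = 0.016.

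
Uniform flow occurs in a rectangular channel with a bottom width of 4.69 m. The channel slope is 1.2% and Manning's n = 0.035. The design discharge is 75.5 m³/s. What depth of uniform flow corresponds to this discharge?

Manning's equation rearranged: A R^(2/3) = nQ / (1·√S) = 0.035 × 75.5 / (√0.012) = 24.12.
Try y = 3.43 m: A R^(2/3) = 20.06 — short.
Try y = 3.97 m: A R^(2/3) = 24.12 — ≈ 24.12.

y_n = 3.97 m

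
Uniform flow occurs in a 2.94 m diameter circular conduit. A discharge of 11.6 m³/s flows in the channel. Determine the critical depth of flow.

y_c = 1.48 m

At critical depth, Q² T / (g A³) = 1, i.e. A³/T = Q²/g = 11.6²/9.81 = 13.72.
At y = 1.21 m: A³/T = 6.315 — too small.
At y = 1.73 m: A³/T = 24.78 — too large.
At y = 1.48 m: A³/T = 13.65 — ≈ 13.72.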